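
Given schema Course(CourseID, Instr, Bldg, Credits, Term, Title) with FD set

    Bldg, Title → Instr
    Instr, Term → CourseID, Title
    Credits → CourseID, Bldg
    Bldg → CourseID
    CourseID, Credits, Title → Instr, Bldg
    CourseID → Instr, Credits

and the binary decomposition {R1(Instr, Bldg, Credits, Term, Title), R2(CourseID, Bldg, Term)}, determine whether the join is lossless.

Yes

Common attributes: R1 ∩ R2 = {Bldg, Term}.
Closure of {Bldg, Term}: Bldg → CourseID applies, adding CourseID; CourseID → Instr, Credits applies, adding Instr, Credits; Instr, Term → CourseID, Title applies, adding Title. So (Bldg, Term)⁺ = {CourseID, Instr, Bldg, Credits, Term, Title}.
This closure contains every attribute of R1, so R1 ∩ R2 → R1. The join is lossless.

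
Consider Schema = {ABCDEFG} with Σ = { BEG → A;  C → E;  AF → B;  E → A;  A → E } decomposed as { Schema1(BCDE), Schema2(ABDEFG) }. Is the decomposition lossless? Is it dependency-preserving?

lossy but dependency-preserving

Lossless test: (BDE)⁺ = {ABDE}, which is a superkey of neither fragment — lossy.
Dependency preservation: every FD's attributes lie within a single fragment, so each can be enforced locally — preserved.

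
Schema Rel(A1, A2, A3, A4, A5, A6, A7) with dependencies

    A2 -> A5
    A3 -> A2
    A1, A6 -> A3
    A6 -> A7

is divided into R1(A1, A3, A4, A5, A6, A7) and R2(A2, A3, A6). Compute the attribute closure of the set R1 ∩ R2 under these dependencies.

A2, A3, A5, A6, A7

R1 ∩ R2 = {A3, A6}.
A3 → A2 applies, adding A2
A6 → A7 applies, adding A7
A2 → A5 applies, adding A5
Closure: {A2, A3, A5, A6, A7}.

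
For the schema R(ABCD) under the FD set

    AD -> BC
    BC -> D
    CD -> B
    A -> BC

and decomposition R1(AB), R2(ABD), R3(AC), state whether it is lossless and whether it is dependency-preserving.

lossless but not dependency-preserving

Lossless test (chase): Rows 1 and 2 agree on A; apply A→BC and equate their BC entries. Rows 1 and 3 agree on A; apply A→BC and equate their BC entries. Rows 1 and 2 agree on BC; apply BC→D and equate their D entries. Rows 1 and 3 agree on BC; apply BC→D and equate their D entries. Row 1 is now all distinguished symbols — the join is lossless.
Dependency preservation: the restricted closure of {BC} across the fragments never reaches {D}, so BC → D cannot be enforced without a join — not preserved.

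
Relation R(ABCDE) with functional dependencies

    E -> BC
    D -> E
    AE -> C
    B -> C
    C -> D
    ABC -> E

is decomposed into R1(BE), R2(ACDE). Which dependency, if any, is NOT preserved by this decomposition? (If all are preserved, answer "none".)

E → BC: restricted closure across fragments reaches BC.
D → E lies within R2.
AE → C lies within R2.
B → C: restricted closure across fragments reaches C.
C → D lies within R2.
ABC → E: restricted closure across fragments reaches E.
Every dependency is enforceable on the fragments, so the decomposition is dependency-preserving.

none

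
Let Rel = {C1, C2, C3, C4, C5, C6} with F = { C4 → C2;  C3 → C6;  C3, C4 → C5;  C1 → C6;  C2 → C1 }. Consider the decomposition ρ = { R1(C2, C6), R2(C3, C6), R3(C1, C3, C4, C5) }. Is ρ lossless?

Chase test. Columns are C1, C2, C3, C4, C5, C6; row i has aⱼ where attribute j ∈ Ri, else bᵢⱼ.
Initial tableau (one row per fragment):
  row 1: b11 a2 b13 b14 b15 a6
  row 2: b21 b22 a3 b24 b25 a6
  row 3: a1 b32 a3 a4 a5 b36
Rows 2 and 3 agree on C3; apply C3→C6 and equate their C6 entries.
No row becomes fully distinguished — the join is lossy.

No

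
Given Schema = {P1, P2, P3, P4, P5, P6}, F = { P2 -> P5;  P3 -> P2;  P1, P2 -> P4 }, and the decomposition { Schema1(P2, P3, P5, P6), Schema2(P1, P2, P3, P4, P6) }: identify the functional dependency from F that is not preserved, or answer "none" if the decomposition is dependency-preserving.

P2 → P5 lies within Schema1.
P3 → P2 lies within Schema1.
P1, P2 → P4 lies within Schema2.
Every dependency is enforceable on the fragments, so the decomposition is dependency-preserving.

none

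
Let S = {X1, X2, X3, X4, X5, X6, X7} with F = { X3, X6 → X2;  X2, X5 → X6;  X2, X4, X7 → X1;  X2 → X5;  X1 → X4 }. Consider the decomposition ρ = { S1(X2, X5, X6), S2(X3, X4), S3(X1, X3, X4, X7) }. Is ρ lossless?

Chase test. Columns are X1, X2, X3, X4, X5, X6, X7; row i has aⱼ where attribute j ∈ Si, else bᵢⱼ.
Initial tableau (one row per fragment):
  row 1: b11 a2 b13 b14 a5 a6 b17
  row 2: b21 b22 a3 a4 b25 b26 b27
  row 3: a1 b32 a3 a4 b35 b36 a7
No row becomes fully distinguished — the join is lossy.

No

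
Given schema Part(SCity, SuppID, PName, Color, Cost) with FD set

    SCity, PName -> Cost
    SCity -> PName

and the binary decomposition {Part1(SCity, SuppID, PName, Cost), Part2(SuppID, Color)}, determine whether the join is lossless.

Common attributes: Part1 ∩ Part2 = {SuppID}.
No dependency enlarges {SuppID}, so (SuppID)⁺ = {SuppID}.
The closure contains neither all of Part1 = {SCity, SuppID, PName, Cost} nor all of Part2 = {SuppID, Color}, so the common attributes are not a superkey of either fragment. The join is lossy.

No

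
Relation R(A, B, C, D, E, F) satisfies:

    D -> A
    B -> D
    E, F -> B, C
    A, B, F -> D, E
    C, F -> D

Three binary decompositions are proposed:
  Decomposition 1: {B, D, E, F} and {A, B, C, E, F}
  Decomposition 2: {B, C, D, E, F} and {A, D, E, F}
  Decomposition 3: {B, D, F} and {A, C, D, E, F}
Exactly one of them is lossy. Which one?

Decomposition 1: common = {B, E, F}, closure = {A, B, C, D, E, F} → lossless.
Decomposition 2: common = {D, E, F}, closure = {A, B, C, D, E, F} → lossless.
Decomposition 3: common = {D, F}, closure = {A, D, F} → lossy.

Decomposition 3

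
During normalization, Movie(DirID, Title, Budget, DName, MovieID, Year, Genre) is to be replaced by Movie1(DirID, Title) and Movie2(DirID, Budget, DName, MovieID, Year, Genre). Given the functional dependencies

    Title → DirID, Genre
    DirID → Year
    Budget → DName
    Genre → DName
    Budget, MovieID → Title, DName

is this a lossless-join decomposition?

No

Common attributes: Movie1 ∩ Movie2 = {DirID}.
Closure of {DirID}: DirID → Year applies, adding Year. So (DirID)⁺ = {DirID, Year}.
The closure contains neither all of Movie1 = {DirID, Title} nor all of Movie2 = {DirID, Budget, DName, MovieID, Year, Genre}, so the common attributes are not a superkey of either fragment. The join is lossy.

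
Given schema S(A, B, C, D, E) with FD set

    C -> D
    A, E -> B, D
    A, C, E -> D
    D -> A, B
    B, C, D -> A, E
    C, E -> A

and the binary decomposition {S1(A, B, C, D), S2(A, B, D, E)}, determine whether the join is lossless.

No

Common attributes: S1 ∩ S2 = {A, B, D}.
No dependency enlarges {A, B, D}, so (A, B, D)⁺ = {A, B, D}.
The closure contains neither all of S1 = {A, B, C, D} nor all of S2 = {A, B, D, E}, so the common attributes are not a superkey of either fragment. The join is lossy.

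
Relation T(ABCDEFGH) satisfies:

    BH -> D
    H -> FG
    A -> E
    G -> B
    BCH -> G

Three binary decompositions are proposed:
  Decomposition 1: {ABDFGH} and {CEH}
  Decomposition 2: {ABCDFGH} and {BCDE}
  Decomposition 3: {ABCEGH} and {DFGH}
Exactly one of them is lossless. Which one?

Decomposition 3

Decomposition 1: common = {H}, closure = {BDFGH} → lossy.
Decomposition 2: common = {BCD}, closure = {BCD} → lossy.
Decomposition 3: common = {GH}, closure = {BDFGH} → lossless.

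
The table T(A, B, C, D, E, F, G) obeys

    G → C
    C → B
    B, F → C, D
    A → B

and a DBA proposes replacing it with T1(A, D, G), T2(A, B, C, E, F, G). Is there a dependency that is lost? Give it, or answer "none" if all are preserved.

Check B, F → C, D: no single fragment contains all of {B, C, D, F}, and the restricted closure of {B, F} across the fragments never reaches {C, D}.
G → C is preserved.
C → B is preserved.
A → B is preserved.

B, F → C, D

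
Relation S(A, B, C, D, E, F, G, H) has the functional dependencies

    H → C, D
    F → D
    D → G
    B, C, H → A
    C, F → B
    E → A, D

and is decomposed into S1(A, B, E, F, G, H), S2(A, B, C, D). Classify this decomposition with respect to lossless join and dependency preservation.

lossy and not dependency-preserving

Lossless test: (A, B)⁺ = {A, B}, which is a superkey of neither fragment — lossy.
Dependency preservation: the restricted closure of {H} across the fragments never reaches {C, D}, so H → C, D cannot be enforced without a join — not preserved.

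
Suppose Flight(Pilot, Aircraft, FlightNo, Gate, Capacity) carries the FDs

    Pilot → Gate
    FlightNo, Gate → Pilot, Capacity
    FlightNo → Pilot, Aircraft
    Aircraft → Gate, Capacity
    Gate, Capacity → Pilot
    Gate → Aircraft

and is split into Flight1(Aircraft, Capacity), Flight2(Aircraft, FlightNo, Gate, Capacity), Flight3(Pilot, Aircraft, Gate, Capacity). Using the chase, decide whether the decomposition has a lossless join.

Chase test. Columns are Pilot, Aircraft, FlightNo, Gate, Capacity; row i has aⱼ where attribute j ∈ Flighti, else bᵢⱼ.
Initial tableau (one row per fragment):
  row 1: b11 a2 b13 b14 a5
  row 2: b21 a2 a3 a4 a5
  row 3: a1 a2 b33 a4 a5
Rows 1 and 2 agree on Aircraft; apply Aircraft→Gate, Capacity and equate their Gate, Capacity entries.
Rows 1 and 2 agree on Gate, Capacity; apply Gate, Capacity→Pilot and equate their Pilot entries.
Rows 1 and 3 agree on Gate, Capacity; apply Gate, Capacity→Pilot and equate their Pilot entries.
Row 2 is now all distinguished symbols — the join is lossless.

Yes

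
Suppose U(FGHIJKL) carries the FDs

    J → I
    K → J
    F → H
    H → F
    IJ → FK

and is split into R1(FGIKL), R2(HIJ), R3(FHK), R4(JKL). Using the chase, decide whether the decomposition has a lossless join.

Yes

Chase test. Columns are FGHIJKL; row i has aⱼ where attribute j ∈ Ri, else bᵢⱼ.
Initial tableau (one row per fragment):
  row 1: a1 a2 b13 a4 b15 a6 a7
  row 2: b21 b22 a3 a4 a5 b26 b27
  row 3: a1 b32 a3 b34 b35 a6 b37
  row 4: b41 b42 b43 b44 a5 a6 a7
Rows 2 and 4 agree on J; apply J→I and equate their I entries.
Rows 1 and 3 agree on K; apply K→J and equate their J entries.
Rows 1 and 4 agree on K; apply K→J and equate their J entries.
Rows 1 and 3 agree on F; apply F→H and equate their H entries.
Rows 1 and 2 agree on H; apply H→F and equate their F entries.
Rows 1 and 2 agree on IJ; apply IJ→FK and equate their FK entries.
Rows 1 and 4 agree on IJ; apply IJ→FK and equate their FK entries.
Rows 1 and 3 agree on J; apply J→I and equate their I entries.
Rows 1 and 4 agree on F; apply F→H and equate their H entries.
Row 1 is now all distinguished symbols — the join is lossless.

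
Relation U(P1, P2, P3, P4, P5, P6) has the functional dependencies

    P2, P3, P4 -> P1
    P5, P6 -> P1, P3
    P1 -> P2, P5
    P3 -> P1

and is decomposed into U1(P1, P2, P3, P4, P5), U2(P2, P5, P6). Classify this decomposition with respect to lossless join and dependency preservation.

Lossless test: (P2, P5)⁺ = {P2, P5}, which is a superkey of neither fragment — lossy.
Dependency preservation: the restricted closure of {P5, P6} across the fragments never reaches {P1, P3}, so P5, P6 → P1, P3 cannot be enforced without a join — not preserved.

lossy and not dependency-preserving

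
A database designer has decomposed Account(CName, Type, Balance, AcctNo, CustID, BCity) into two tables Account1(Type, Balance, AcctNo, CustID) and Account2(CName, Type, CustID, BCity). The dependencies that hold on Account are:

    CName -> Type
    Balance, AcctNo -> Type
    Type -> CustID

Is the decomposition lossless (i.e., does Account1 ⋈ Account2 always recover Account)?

No

Common attributes: Account1 ∩ Account2 = {Type, CustID}.
No dependency enlarges {Type, CustID}, so (Type, CustID)⁺ = {Type, CustID}.
The closure contains neither all of Account1 = {Type, Balance, AcctNo, CustID} nor all of Account2 = {CName, Type, CustID, BCity}, so the common attributes are not a superkey of either fragment. The join is lossy.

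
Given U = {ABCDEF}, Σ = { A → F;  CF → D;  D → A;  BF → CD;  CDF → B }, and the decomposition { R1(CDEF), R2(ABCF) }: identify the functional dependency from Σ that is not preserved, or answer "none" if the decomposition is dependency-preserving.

D → A

Check D → A: no single fragment contains all of {AD}, and the restricted closure of {D} across the fragments never reaches {A}.
A → F is preserved.
CF → D is preserved.
BF → CD is preserved.
CDF → B is preserved.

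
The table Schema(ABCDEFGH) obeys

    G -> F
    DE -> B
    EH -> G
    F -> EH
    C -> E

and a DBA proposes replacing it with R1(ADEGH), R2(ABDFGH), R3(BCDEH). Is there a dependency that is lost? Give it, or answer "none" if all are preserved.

none

G → F lies within R2.
DE → B lies within R3.
EH → G lies within R1.
F → EH: restricted closure across fragments reaches EH.
C → E lies within R3.
Every dependency is enforceable on the fragments, so the decomposition is dependency-preserving.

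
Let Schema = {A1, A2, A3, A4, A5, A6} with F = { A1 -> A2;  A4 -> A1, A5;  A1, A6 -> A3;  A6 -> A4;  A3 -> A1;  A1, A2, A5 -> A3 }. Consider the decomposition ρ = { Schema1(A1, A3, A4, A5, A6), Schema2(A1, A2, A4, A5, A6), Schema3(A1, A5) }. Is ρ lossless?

Chase test. Columns are A1, A2, A3, A4, A5, A6; row i has aⱼ where attribute j ∈ Schemai, else bᵢⱼ.
Initial tableau (one row per fragment):
  row 1: a1 b12 a3 a4 a5 a6
  row 2: a1 a2 b23 a4 a5 a6
  row 3: a1 b32 b33 b34 a5 b36
Rows 1 and 2 agree on A1; apply A1→A2 and equate their A2 entries.
Rows 1 and 3 agree on A1; apply A1→A2 and equate their A2 entries.
Rows 1 and 2 agree on A1, A6; apply A1, A6→A3 and equate their A3 entries.
Rows 1 and 3 agree on A1, A2, A5; apply A1, A2, A5→A3 and equate their A3 entries.
Row 1 is now all distinguished symbols — the join is lossless.

Yes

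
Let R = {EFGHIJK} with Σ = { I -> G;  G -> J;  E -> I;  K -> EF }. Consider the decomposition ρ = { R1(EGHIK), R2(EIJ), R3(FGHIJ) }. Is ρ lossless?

Chase test. Columns are EFGHIJK; row i has aⱼ where attribute j ∈ Ri, else bᵢⱼ.
Initial tableau (one row per fragment):
  row 1: a1 b12 a3 a4 a5 b16 a7
  row 2: a1 b22 b23 b24 a5 a6 b27
  row 3: b31 a2 a3 a4 a5 a6 b37
Rows 1 and 2 agree on I; apply I→G and equate their G entries.
Rows 1 and 2 agree on G; apply G→J and equate their J entries.
No row becomes fully distinguished — the join is lossy.

No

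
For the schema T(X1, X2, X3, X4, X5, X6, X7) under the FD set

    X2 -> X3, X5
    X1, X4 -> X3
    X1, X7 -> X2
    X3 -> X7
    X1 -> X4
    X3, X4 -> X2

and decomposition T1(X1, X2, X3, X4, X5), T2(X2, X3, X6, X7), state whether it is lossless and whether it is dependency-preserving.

lossy but dependency-preserving

Lossless test: (X2, X3)⁺ = {X2, X3, X5, X7}, which is a superkey of neither fragment — lossy.
Dependency preservation: X1, X7 → X2 is not contained in any single fragment, but the restricted closure of its left-hand side across the fragments still reaches the right-hand side; the remaining FDs each lie inside some fragment. All dependencies are preserved.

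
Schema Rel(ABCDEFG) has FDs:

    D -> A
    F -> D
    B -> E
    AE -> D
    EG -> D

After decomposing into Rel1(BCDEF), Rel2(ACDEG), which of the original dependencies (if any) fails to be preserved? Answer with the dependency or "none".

none

D → A lies within Rel2.
F → D lies within Rel1.
B → E lies within Rel1.
AE → D lies within Rel2.
EG → D lies within Rel2.
Every dependency is enforceable on the fragments, so the decomposition is dependency-preserving.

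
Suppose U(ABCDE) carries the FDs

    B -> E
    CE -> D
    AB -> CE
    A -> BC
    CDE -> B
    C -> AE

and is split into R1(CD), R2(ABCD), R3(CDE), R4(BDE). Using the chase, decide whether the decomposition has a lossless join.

Chase test. Columns are ABCDE; row i has aⱼ where attribute j ∈ Ri, else bᵢⱼ.
Initial tableau (one row per fragment):
  row 1: b11 b12 a3 a4 b15
  row 2: a1 a2 a3 a4 b25
  row 3: b31 b32 a3 a4 a5
  row 4: b41 a2 b43 a4 a5
Rows 2 and 4 agree on B; apply B→E and equate their E entries.
Rows 2 and 3 agree on CDE; apply CDE→B and equate their B entries.
Rows 1 and 2 agree on C; apply C→AE and equate their AE entries.
Rows 1 and 3 agree on C; apply C→AE and equate their AE entries.
Rows 1 and 2 agree on A; apply A→BC and equate their BC entries.
Row 1 is now all distinguished symbols — the join is lossless.

Yes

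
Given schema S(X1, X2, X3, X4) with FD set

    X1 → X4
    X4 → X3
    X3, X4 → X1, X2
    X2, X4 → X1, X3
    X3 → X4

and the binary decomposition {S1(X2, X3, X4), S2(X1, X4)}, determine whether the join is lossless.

Yes

Common attributes: S1 ∩ S2 = {X4}.
Closure of {X4}: X4 → X3 applies, adding X3; X3, X4 → X1, X2 applies, adding X1, X2. So (X4)⁺ = {X1, X2, X3, X4}.
This closure contains every attribute of S1, so S1 ∩ S2 → S1. The join is lossless.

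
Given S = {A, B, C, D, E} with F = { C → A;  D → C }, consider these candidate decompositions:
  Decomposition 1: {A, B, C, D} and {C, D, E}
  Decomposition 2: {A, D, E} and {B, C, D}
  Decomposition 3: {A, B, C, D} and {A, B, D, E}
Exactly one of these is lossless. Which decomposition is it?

Decomposition 1: common = {C, D}, closure = {A, C, D} → lossy.
Decomposition 2: common = {D}, closure = {A, C, D} → lossy.
Decomposition 3: common = {A, B, D}, closure = {A, B, C, D} → lossless.

Decomposition 3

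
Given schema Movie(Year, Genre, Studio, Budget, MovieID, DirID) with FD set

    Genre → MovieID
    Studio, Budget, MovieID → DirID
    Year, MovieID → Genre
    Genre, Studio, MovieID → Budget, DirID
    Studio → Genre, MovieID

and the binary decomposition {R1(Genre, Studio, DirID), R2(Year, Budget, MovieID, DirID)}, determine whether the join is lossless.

Common attributes: R1 ∩ R2 = {DirID}.
No dependency enlarges {DirID}, so (DirID)⁺ = {DirID}.
The closure contains neither all of R1 = {Genre, Studio, DirID} nor all of R2 = {Year, Budget, MovieID, DirID}, so the common attributes are not a superkey of either fragment. The join is lossy.

No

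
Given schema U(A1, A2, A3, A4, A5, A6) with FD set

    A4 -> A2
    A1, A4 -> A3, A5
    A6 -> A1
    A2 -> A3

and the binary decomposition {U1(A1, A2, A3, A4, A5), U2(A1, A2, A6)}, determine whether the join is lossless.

No

Common attributes: U1 ∩ U2 = {A1, A2}.
Closure of {A1, A2}: A2 → A3 applies, adding A3. So (A1, A2)⁺ = {A1, A2, A3}.
The closure contains neither all of U1 = {A1, A2, A3, A4, A5} nor all of U2 = {A1, A2, A6}, so the common attributes are not a superkey of either fragment. The join is lossy.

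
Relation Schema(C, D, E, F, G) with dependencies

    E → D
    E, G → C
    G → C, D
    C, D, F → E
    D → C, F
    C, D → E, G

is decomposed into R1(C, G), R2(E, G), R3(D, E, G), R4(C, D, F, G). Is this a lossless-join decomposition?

Yes

Chase test. Columns are C, D, E, F, G; row i has aⱼ where attribute j ∈ Ri, else bᵢⱼ.
Initial tableau (one row per fragment):
  row 1: a1 b12 b13 b14 a5
  row 2: b21 b22 a3 b24 a5
  row 3: b31 a2 a3 b34 a5
  row 4: a1 a2 b43 a4 a5
Rows 2 and 3 agree on E; apply E→D and equate their D entries.
Rows 2 and 3 agree on E, G; apply E, G→C and equate their C entries.
Rows 1 and 2 agree on G; apply G→C, D and equate their C, D entries.
Rows 1 and 2 agree on D; apply D→C, F and equate their C, F entries.
Rows 1 and 3 agree on D; apply D→C, F and equate their C, F entries.
Rows 1 and 4 agree on D; apply D→C, F and equate their C, F entries.
Rows 1 and 2 agree on C, D; apply C, D→E, G and equate their E, G entries.
Rows 1 and 4 agree on C, D; apply C, D→E, G and equate their E, G entries.
Row 1 is now all distinguished symbols — the join is lossless.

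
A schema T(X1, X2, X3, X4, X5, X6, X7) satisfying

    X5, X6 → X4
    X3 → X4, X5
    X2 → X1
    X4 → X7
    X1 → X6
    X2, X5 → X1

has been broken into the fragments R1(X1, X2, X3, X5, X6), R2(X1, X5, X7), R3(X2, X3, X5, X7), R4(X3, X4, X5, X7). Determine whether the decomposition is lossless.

Yes

Chase test. Columns are X1, X2, X3, X4, X5, X6, X7; row i has aⱼ where attribute j ∈ Ri, else bᵢⱼ.
Initial tableau (one row per fragment):
  row 1: a1 a2 a3 b14 a5 a6 b17
  row 2: a1 b22 b23 b24 a5 b26 a7
  row 3: b31 a2 a3 b34 a5 b36 a7
  row 4: b41 b42 a3 a4 a5 b46 a7
Rows 1 and 3 agree on X3; apply X3→X4, X5 and equate their X4, X5 entries.
Rows 1 and 4 agree on X3; apply X3→X4, X5 and equate their X4, X5 entries.
Rows 1 and 3 agree on X2; apply X2→X1 and equate their X1 entries.
Rows 1 and 3 agree on X4; apply X4→X7 and equate their X7 entries.
Rows 1 and 2 agree on X1; apply X1→X6 and equate their X6 entries.
Rows 1 and 3 agree on X1; apply X1→X6 and equate their X6 entries.
Rows 1 and 2 agree on X5, X6; apply X5, X6→X4 and equate their X4 entries.
Row 1 is now all distinguished symbols — the join is lossless.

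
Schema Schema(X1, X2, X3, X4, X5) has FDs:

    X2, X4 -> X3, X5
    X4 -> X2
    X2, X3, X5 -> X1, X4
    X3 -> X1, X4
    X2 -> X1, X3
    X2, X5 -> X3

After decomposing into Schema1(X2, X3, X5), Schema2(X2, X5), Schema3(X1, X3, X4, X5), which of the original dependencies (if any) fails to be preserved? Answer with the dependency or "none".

X2, X4 → X3, X5: restricted closure across fragments reaches X3, X5.
X4 → X2: restricted closure across fragments reaches X2.
X2, X3, X5 → X1, X4: restricted closure across fragments reaches X1, X4.
X3 → X1, X4 lies within Schema3.
X2 → X1, X3: restricted closure across fragments reaches X1, X3.
X2, X5 → X3 lies within Schema1.
Every dependency is enforceable on the fragments, so the decomposition is dependency-preserving.

none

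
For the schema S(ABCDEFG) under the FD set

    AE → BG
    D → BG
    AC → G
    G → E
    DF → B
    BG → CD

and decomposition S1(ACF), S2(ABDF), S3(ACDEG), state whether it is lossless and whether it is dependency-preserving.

Lossless test (chase): Rows 2 and 3 agree on D; apply D→BG and equate their BG entries. Rows 1 and 3 agree on AC; apply AC→G and equate their G entries. Rows 1 and 2 agree on G; apply G→E and equate their E entries. Rows 1 and 3 agree on G; apply G→E and equate their E entries. Rows 2 and 3 agree on BG; apply BG→CD and equate their CD entries. Rows 1 and 2 agree on AE; apply AE→BG and equate their BG entries. Rows 1 and 2 agree on BG; apply BG→CD and equate their CD entries. Row 1 is now all distinguished symbols — the join is lossless.
Dependency preservation: the restricted closure of {BG} across the fragments never reaches {CD}, so BG → CD cannot be enforced without a join — not preserved.

lossless but not dependency-preserving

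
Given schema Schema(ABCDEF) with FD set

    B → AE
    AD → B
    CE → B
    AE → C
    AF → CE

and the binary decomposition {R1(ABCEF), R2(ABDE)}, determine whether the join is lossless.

Common attributes: R1 ∩ R2 = {ABE}.
Closure of {ABE}: AE → C applies, adding C. So (ABE)⁺ = {ABCE}.
The closure contains neither all of R1 = {ABCEF} nor all of R2 = {ABDE}, so the common attributes are not a superkey of either fragment. The join is lossy.

No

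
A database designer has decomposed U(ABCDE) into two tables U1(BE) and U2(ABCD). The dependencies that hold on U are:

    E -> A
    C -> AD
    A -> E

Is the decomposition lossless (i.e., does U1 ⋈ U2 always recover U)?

No

Common attributes: U1 ∩ U2 = {B}.
No dependency enlarges {B}, so (B)⁺ = {B}.
The closure contains neither all of U1 = {BE} nor all of U2 = {ABCD}, so the common attributes are not a superkey of either fragment. The join is lossy.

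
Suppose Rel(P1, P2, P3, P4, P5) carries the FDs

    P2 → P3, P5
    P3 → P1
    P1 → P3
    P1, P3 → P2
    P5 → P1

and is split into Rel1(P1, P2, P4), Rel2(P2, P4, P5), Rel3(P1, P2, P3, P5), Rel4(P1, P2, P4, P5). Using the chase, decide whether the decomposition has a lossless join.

Yes

Chase test. Columns are P1, P2, P3, P4, P5; row i has aⱼ where attribute j ∈ Reli, else bᵢⱼ.
Initial tableau (one row per fragment):
  row 1: a1 a2 b13 a4 b15
  row 2: b21 a2 b23 a4 a5
  row 3: a1 a2 a3 b34 a5
  row 4: a1 a2 b43 a4 a5
Rows 1 and 2 agree on P2; apply P2→P3, P5 and equate their P3, P5 entries.
Rows 1 and 3 agree on P2; apply P2→P3, P5 and equate their P3, P5 entries.
Rows 1 and 4 agree on P2; apply P2→P3, P5 and equate their P3, P5 entries.
Rows 1 and 2 agree on P3; apply P3→P1 and equate their P1 entries.
Row 1 is now all distinguished symbols — the join is lossless.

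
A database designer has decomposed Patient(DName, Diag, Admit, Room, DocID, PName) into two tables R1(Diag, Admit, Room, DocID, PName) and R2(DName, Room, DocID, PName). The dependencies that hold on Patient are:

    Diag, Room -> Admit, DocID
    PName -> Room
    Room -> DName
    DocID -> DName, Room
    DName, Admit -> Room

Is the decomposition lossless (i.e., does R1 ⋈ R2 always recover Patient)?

Yes

Common attributes: R1 ∩ R2 = {Room, DocID, PName}.
Closure of {Room, DocID, PName}: Room → DName applies, adding DName. So (Room, DocID, PName)⁺ = {DName, Room, DocID, PName}.
This closure contains every attribute of R2, so R1 ∩ R2 → R2. The join is lossless.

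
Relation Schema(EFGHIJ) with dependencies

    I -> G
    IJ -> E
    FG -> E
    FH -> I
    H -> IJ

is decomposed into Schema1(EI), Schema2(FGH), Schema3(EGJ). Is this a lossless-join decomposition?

No

Chase test. Columns are EFGHIJ; row i has aⱼ where attribute j ∈ Schemai, else bᵢⱼ.
Initial tableau (one row per fragment):
  row 1: a1 b12 b13 b14 a5 b16
  row 2: b21 a2 a3 a4 b25 b26
  row 3: a1 b32 a3 b34 b35 a6
No row becomes fully distinguished — the join is lossy.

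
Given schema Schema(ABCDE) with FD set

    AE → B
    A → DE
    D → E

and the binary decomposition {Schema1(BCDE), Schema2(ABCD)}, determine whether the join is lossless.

Yes

Common attributes: Schema1 ∩ Schema2 = {BCD}.
Closure of {BCD}: D → E applies, adding E. So (BCD)⁺ = {BCDE}.
This closure contains every attribute of Schema1, so Schema1 ∩ Schema2 → Schema1. The join is lossless.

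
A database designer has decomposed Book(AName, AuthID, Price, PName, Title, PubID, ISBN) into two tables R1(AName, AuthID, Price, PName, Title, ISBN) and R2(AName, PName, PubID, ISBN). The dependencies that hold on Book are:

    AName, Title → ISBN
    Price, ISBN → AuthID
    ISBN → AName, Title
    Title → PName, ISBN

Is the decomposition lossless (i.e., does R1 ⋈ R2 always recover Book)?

No

Common attributes: R1 ∩ R2 = {AName, PName, ISBN}.
Closure of {AName, PName, ISBN}: ISBN → AName, Title applies, adding Title. So (AName, PName, ISBN)⁺ = {AName, PName, Title, ISBN}.
The closure contains neither all of R1 = {AName, AuthID, Price, PName, Title, ISBN} nor all of R2 = {AName, PName, PubID, ISBN}, so the common attributes are not a superkey of either fragment. The join is lossy.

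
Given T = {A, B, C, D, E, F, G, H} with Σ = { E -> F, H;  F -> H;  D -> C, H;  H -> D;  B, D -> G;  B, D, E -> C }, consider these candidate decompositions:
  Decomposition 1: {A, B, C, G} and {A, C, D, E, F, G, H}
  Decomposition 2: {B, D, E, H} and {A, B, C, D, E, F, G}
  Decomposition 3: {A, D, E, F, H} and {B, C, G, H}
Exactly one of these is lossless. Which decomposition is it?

Decomposition 2

Decomposition 1: common = {A, C, G}, closure = {A, C, G} → lossy.
Decomposition 2: common = {B, D, E}, closure = {B, C, D, E, F, G, H} → lossless.
Decomposition 3: common = {H}, closure = {C, D, H} → lossy.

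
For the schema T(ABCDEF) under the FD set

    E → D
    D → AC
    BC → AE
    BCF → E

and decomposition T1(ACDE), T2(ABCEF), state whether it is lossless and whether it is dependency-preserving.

lossless and dependency-preserving

Lossless test: (ACE)⁺ = {ACDE}, which contains all of one fragment — lossless.
Dependency preservation: every FD's attributes lie within a single fragment, so each can be enforced locally — preserved.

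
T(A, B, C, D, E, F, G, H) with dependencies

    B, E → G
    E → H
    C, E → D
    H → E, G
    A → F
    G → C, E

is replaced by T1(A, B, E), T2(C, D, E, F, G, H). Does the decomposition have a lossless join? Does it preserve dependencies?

Lossless test: (E)⁺ = {C, D, E, G, H}, which is a superkey of neither fragment — lossy.
Dependency preservation: the restricted closure of {A} across the fragments never reaches {F}, so A → F cannot be enforced without a join — not preserved.

lossy and not dependency-preserving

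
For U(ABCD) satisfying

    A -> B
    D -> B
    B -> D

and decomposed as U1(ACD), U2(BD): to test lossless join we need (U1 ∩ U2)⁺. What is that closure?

BD

U1 ∩ U2 = {D}.
D → B applies, adding B
Closure: {BD}.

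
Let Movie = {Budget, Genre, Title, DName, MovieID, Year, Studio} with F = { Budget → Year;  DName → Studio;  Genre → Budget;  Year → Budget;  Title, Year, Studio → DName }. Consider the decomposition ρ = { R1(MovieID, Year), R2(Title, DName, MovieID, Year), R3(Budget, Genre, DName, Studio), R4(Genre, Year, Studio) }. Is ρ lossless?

No

Chase test. Columns are Budget, Genre, Title, DName, MovieID, Year, Studio; row i has aⱼ where attribute j ∈ Ri, else bᵢⱼ.
Initial tableau (one row per fragment):
  row 1: b11 b12 b13 b14 a5 a6 b17
  row 2: b21 b22 a3 a4 a5 a6 b27
  row 3: a1 a2 b33 a4 b35 b36 a7
  row 4: b41 a2 b43 b44 b45 a6 a7
Rows 2 and 3 agree on DName; apply DName→Studio and equate their Studio entries.
Rows 3 and 4 agree on Genre; apply Genre→Budget and equate their Budget entries.
Rows 1 and 2 agree on Year; apply Year→Budget and equate their Budget entries.
Rows 1 and 4 agree on Year; apply Year→Budget and equate their Budget entries.
Rows 1 and 3 agree on Budget; apply Budget→Year and equate their Year entries.
No row becomes fully distinguished — the join is lossy.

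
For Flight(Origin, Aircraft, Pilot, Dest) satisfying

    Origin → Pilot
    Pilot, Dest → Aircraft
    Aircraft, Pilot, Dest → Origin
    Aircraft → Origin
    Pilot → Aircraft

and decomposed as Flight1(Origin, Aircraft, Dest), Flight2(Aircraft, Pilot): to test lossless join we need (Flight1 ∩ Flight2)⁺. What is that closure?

Origin, Aircraft, Pilot

Flight1 ∩ Flight2 = {Aircraft}.
Aircraft → Origin applies, adding Origin
Origin → Pilot applies, adding Pilot
Closure: {Origin, Aircraft, Pilot}.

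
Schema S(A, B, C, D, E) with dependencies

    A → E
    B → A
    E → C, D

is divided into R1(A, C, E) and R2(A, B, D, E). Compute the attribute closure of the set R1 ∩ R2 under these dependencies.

R1 ∩ R2 = {A, E}.
E → C, D applies, adding C, D
Closure: {A, C, D, E}.

A, C, D, E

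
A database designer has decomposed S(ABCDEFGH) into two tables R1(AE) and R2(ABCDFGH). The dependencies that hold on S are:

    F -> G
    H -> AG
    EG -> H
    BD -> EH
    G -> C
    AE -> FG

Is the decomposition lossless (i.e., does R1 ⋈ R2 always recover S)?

No

Common attributes: R1 ∩ R2 = {A}.
No dependency enlarges {A}, so (A)⁺ = {A}.
The closure contains neither all of R1 = {AE} nor all of R2 = {ABCDFGH}, so the common attributes are not a superkey of either fragment. The join is lossy.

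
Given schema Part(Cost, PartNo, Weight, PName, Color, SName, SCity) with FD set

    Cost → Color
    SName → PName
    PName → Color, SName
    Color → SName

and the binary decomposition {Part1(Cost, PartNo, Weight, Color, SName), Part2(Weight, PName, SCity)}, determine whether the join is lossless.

No

Common attributes: Part1 ∩ Part2 = {Weight}.
No dependency enlarges {Weight}, so (Weight)⁺ = {Weight}.
The closure contains neither all of Part1 = {Cost, PartNo, Weight, Color, SName} nor all of Part2 = {Weight, PName, SCity}, so the common attributes are not a superkey of either fragment. The join is lossy.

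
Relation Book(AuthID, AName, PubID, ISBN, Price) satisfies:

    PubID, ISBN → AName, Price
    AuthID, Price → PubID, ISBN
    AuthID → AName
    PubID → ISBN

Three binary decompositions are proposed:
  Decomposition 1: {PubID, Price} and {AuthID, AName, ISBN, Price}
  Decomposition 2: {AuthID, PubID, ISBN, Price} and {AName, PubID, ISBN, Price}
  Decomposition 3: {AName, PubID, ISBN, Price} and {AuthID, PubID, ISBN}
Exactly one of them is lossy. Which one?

Decomposition 1

Decomposition 1: common = {Price}, closure = {Price} → lossy.
Decomposition 2: common = {PubID, ISBN, Price}, closure = {AName, PubID, ISBN, Price} → lossless.
Decomposition 3: common = {PubID, ISBN}, closure = {AName, PubID, ISBN, Price} → lossless.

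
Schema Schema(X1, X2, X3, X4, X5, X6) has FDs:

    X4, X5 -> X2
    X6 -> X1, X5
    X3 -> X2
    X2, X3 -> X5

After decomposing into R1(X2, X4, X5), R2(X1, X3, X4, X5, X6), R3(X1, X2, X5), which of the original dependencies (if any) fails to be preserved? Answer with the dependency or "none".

X3 -> X2

Check X3 → X2: no single fragment contains all of {X2, X3}, and the restricted closure of {X3} across the fragments never reaches {X2}.
X4, X5 → X2 is preserved.
X6 → X1, X5 is preserved.
X2, X3 → X5 is preserved.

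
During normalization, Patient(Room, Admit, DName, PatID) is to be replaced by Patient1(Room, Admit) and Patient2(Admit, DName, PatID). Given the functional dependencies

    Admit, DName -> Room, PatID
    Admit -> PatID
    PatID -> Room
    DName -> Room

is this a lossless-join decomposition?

Yes

Common attributes: Patient1 ∩ Patient2 = {Admit}.
Closure of {Admit}: Admit → PatID applies, adding PatID; PatID → Room applies, adding Room. So (Admit)⁺ = {Room, Admit, PatID}.
This closure contains every attribute of Patient1, so Patient1 ∩ Patient2 → Patient1. The join is lossless.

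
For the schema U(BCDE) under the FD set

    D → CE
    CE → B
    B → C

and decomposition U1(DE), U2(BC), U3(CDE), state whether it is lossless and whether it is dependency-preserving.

Lossless test (chase): Rows 1 and 3 agree on D; apply D→CE and equate their CE entries. Rows 1 and 3 agree on CE; apply CE→B and equate their B entries. No row becomes fully distinguished — the join is lossy.
Dependency preservation: the restricted closure of {CE} across the fragments never reaches {B}, so CE → B cannot be enforced without a join — not preserved.

lossy and not dependency-preserving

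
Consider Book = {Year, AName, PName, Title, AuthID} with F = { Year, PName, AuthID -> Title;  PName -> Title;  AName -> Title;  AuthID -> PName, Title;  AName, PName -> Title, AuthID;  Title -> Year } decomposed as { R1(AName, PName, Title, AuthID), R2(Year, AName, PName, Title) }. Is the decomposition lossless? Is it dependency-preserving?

lossless and dependency-preserving

Lossless test: (AName, PName, Title)⁺ = {Year, AName, PName, Title, AuthID}, which contains all of one fragment — lossless.
Dependency preservation: Year, PName, AuthID → Title is not contained in any single fragment, but the restricted closure of its left-hand side across the fragments still reaches the right-hand side; the remaining FDs each lie inside some fragment. All dependencies are preserved.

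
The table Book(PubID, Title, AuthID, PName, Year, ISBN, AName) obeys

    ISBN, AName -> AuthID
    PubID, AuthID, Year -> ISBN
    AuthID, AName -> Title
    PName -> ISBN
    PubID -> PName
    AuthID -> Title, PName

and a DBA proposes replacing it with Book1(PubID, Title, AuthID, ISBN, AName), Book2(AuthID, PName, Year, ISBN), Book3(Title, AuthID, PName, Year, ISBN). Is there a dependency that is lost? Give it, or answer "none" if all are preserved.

PubID -> PName

Check PubID → PName: no single fragment contains all of {PubID, PName}, and the restricted closure of {PubID} across the fragments never reaches {PName}.
ISBN, AName → AuthID is preserved.
PubID, AuthID, Year → ISBN is preserved.
AuthID, AName → Title is preserved.
PName → ISBN is preserved.
AuthID → Title, PName is preserved.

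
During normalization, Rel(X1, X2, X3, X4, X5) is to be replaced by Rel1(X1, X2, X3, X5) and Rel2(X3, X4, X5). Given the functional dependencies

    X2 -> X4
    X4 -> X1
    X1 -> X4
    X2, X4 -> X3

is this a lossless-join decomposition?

Common attributes: Rel1 ∩ Rel2 = {X3, X5}.
No dependency enlarges {X3, X5}, so (X3, X5)⁺ = {X3, X5}.
The closure contains neither all of Rel1 = {X1, X2, X3, X5} nor all of Rel2 = {X3, X4, X5}, so the common attributes are not a superkey of either fragment. The join is lossy.

No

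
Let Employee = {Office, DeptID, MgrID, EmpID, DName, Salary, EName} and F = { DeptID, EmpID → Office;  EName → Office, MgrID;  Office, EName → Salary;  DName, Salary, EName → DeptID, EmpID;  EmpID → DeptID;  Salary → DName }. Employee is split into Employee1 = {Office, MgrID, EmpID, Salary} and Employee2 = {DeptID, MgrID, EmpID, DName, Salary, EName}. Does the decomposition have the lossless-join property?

Yes

Common attributes: Employee1 ∩ Employee2 = {MgrID, EmpID, Salary}.
Closure of {MgrID, EmpID, Salary}: EmpID → DeptID applies, adding DeptID; Salary → DName applies, adding DName; DeptID, EmpID → Office applies, adding Office. So (MgrID, EmpID, Salary)⁺ = {Office, DeptID, MgrID, EmpID, DName, Salary}.
This closure contains every attribute of Employee1, so Employee1 ∩ Employee2 → Employee1. The join is lossless.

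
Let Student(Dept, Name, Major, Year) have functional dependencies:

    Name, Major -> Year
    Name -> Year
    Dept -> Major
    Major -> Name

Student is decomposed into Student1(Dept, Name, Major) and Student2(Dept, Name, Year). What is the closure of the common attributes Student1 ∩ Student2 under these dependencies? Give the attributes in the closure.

Dept, Name, Major, Year

Student1 ∩ Student2 = {Dept, Name}.
Name → Year applies, adding Year
Dept → Major applies, adding Major
Closure: {Dept, Name, Major, Year}.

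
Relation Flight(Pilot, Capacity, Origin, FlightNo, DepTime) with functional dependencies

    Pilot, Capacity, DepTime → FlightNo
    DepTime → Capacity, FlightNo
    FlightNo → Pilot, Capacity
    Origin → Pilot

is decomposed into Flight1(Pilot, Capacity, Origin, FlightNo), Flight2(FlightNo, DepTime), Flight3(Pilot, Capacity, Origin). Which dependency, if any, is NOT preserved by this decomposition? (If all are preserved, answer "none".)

Pilot, Capacity, DepTime → FlightNo: restricted closure across fragments reaches FlightNo.
DepTime → Capacity, FlightNo: restricted closure across fragments reaches Capacity, FlightNo.
FlightNo → Pilot, Capacity lies within Flight1.
Origin → Pilot lies within Flight1.
Every dependency is enforceable on the fragments, so the decomposition is dependency-preserving.

none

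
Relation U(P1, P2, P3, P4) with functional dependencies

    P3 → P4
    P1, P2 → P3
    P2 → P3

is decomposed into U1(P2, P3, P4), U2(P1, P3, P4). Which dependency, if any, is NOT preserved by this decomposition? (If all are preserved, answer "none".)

P3 → P4 lies within U1.
P1, P2 → P3: restricted closure across fragments reaches P3.
P2 → P3 lies within U1.
Every dependency is enforceable on the fragments, so the decomposition is dependency-preserving.

none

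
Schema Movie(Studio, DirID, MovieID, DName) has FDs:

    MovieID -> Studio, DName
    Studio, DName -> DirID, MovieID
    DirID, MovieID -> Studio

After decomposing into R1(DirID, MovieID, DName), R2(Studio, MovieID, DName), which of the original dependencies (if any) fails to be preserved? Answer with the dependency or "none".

MovieID → Studio, DName lies within R2.
Studio, DName → DirID, MovieID: restricted closure across fragments reaches DirID, MovieID.
DirID, MovieID → Studio: restricted closure across fragments reaches Studio.
Every dependency is enforceable on the fragments, so the decomposition is dependency-preserving.

none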